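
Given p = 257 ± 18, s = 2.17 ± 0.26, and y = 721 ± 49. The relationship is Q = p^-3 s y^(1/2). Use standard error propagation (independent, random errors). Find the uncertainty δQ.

8.38e-07

Since Q is a product/quotient, work with relative uncertainties:
  (-3·δp/p)² = (-3×0.0700)² = 0.0441;  (1·δs/s)² = (1×0.120)² = 0.0144;  (½·δy/y)² = (0.5×0.0680)² = 0.00115
δQ/Q = √(0.0597) = 0.244
Q = 3.43e-06, so δQ = 0.244 × 3.43e-06 = 8.38e-07.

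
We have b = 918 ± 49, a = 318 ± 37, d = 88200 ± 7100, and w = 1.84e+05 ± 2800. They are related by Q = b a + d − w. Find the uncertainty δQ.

38100

Let p = b·a = 2.92e+05. δp/p = √((1·δb/b)² + (1·δa/a)²) = √(0.00285 + 0.0135) = 0.128, so δp = 37400.
Q = p + d − w: δQ = √(δp² + δd² + δw²) = √(1.4e+09 + 5.04e+07 + 7.84e+06) = 38100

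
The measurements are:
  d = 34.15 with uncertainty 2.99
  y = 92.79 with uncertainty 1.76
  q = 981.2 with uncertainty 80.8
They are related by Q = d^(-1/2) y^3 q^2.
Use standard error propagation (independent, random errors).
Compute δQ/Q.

Products/powers → add relative errors in quadrature, weighted by exponent:
  (−½·δd/d)² = (-0.5×0.0876)² = 0.00192;  (3·δy/y)² = (3×0.0190)² = 0.00324;  (2·δq/q)² = (2×0.0823)² = 0.0271
δQ/Q = √(0.0323) = 0.180

0.180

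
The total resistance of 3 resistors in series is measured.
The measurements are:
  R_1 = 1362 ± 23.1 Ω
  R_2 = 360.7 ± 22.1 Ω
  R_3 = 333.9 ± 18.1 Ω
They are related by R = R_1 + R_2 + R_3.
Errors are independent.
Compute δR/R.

Absolute uncertainties add in quadrature for a linear combination:
  (δR_1)² = 534;  (δR_2)² = 488;  (δR_3)² = 328
δR = √(1350) = 36.7 Ω
R = 2057 Ω, so δR/R = 36.7/2057 = 0.0179.

0.0179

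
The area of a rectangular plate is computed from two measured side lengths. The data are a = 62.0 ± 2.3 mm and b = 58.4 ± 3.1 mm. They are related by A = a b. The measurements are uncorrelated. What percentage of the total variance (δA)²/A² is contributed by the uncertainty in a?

32.8%

(δA/A)² = (1·δa/a)² + (1·δb/b)²
  a term: (1×0.0371)² = 0.00138
  b term: (1×0.0531)² = 0.00282
Total = 0.00419. Share from a = 0.00138/0.00419 = 0.328.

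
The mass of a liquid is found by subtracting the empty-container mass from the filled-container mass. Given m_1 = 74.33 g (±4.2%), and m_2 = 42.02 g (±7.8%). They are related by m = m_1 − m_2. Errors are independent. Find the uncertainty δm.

Each term contributes (cᵢ δxᵢ)² to (δm)²:
  (δm_1)² = 9.75;  (δm_2)² = 10.7
δm = √(20.5) = 4.53 g

4.53 g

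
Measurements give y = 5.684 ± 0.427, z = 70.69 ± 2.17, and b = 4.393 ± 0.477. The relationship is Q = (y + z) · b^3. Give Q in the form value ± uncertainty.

Let u = y + z = 76.37. δu = √(δy² + δz²) = √(0.182 + 4.71) = 2.21, so δu/u = 0.0290.
Q is then a monomial in u, b:
δQ/Q = √((δu/u)² + (3·δb/b)²) = √(0.000839 + 0.106) = 0.327
Q = 6475, so δQ = 0.327 × 6475 = 2120.

6475 ± 2120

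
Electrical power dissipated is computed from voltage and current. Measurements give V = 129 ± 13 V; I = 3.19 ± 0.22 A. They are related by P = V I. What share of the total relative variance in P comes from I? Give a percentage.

(δP/P)² = (1·δV/V)² + (1·δI/I)²
  V term: (1×0.101)² = 0.0102
  I term: (1×0.0690)² = 0.00476
Total = 0.0149. Share from I = 0.00476/0.0149 = 0.319.

31.9%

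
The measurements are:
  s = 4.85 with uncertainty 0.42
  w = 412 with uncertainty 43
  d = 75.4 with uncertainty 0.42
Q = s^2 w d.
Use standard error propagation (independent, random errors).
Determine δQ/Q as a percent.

Q is a product of powers, so relative uncertainties combine in quadrature:
  (2·δs/s)² = (2×0.0866)² = 0.0300;  (1·δw/w)² = (1×0.104)² = 0.0109;  (1·δd/d)² = (1×0.00557)² = 3.1e-05
δQ/Q = √(0.0409) = 0.202

20.2%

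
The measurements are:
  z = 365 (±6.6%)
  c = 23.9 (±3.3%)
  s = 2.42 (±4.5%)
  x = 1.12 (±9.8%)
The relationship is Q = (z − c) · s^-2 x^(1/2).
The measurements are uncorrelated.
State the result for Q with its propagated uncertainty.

61.6 ± 7.67

Let u = z − c = 341. δu = √(δz² + δc²) = √(580 + 0.622) = 24.1, so δu/u = 0.0707.
Q is then a monomial in u, s, x:
δQ/Q = √((δu/u)² + (-2·δs/s)² + (½·δx/x)²) = √(0.00499 + 0.00810 + 0.00240) = 0.124
Q = 61.6, so δQ = 0.124 × 61.6 = 7.67.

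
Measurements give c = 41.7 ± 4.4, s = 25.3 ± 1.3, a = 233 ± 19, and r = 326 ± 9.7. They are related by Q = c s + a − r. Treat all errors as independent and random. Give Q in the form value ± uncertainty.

962 ± 126

Let p = c·s = 1060. δp/p = √((1·δc/c)² + (1·δs/s)²) = √(0.0111 + 0.00264) = 0.117, so δp = 124.
Q = p + a − r: δQ = √(δp² + δa² + δr²) = √(15300 + 361 + 94.1) = 126
Q = 962.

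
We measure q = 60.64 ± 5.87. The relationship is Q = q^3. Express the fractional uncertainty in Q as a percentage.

Q ∝ q^3, so δQ/Q = |3| · δq/q = 3 × 0.0968 = 0.290.

29.0%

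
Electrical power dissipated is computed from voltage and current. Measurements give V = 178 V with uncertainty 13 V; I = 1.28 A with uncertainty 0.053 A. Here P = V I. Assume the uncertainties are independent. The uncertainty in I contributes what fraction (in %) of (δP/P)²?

24.3%

(δP/P)² = (1·δV/V)² + (1·δI/I)²
  V term: (1×0.0730)² = 0.00533
  I term: (1×0.0414)² = 0.00171
Total = 0.00705. Share from I = 0.00171/0.00705 = 0.243.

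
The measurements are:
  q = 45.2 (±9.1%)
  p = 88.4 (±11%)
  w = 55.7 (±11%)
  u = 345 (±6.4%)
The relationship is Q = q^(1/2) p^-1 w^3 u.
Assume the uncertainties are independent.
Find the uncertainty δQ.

1.62e+06

Relative error in a monomial: (δQ/Q)² = Σ (nᵢ · δxᵢ/xᵢ)².
  (½·δq/q)² = (0.5×0.0910)² = 0.00207;  (-1·δp/p)² = (-1×0.110)² = 0.0121;  (3·δw/w)² = (3×0.110)² = 0.109;  (1·δu/u)² = (1×0.0640)² = 0.00410
δQ/Q = √(0.127) = 0.357
Q = 4.53e+06, so δQ = 0.357 × 4.53e+06 = 1.62e+06.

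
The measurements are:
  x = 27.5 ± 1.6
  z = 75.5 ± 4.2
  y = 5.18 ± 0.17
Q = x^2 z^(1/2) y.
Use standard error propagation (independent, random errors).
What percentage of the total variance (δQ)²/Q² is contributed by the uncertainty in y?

7.00%

(δQ/Q)² = (2·δx/x)² + (½·δz/z)² + (1·δy/y)²
  x term: (2×0.0582)² = 0.0135
  z term: (0.5×0.0556)² = 0.000774
  y term: (1×0.0328)² = 0.00108
Total = 0.0154. Share from y = 0.00108/0.0154 = 0.0700.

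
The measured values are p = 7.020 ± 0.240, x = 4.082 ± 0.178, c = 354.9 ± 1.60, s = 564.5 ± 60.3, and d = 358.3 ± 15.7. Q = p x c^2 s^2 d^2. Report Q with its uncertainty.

Q is a product of powers, so relative uncertainties combine in quadrature:
  (1·δp/p)² = (1×0.0342)² = 0.00117;  (1·δx/x)² = (1×0.0436)² = 0.00190;  (2·δc/c)² = (2×0.00451)² = 8.13e-05;  (2·δs/s)² = (2×0.107)² = 0.0456;  (2·δd/d)² = (2×0.0438)² = 0.00768
δQ/Q = √(0.0565) = 0.238
Q = 1.477e+17, so δQ = 0.238 × 1.477e+17 = 3.51e+16.

(1.477 ± 0.351) × 10^17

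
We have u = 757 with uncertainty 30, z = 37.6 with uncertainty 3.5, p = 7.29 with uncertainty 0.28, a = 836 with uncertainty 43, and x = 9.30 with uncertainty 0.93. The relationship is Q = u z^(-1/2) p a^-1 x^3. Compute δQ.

Since Q is a product/quotient, work with relative uncertainties:
  (1·δu/u)² = (1×0.0396)² = 0.00157;  (−½·δz/z)² = (-0.5×0.0931)² = 0.00217;  (1·δp/p)² = (1×0.0384)² = 0.00148;  (-1·δa/a)² = (-1×0.0514)² = 0.00265;  (3·δx/x)² = (3×0.100)² = 0.0900
δQ/Q = √(0.0979) = 0.313
Q = 866, so δQ = 0.313 × 866 = 271.

271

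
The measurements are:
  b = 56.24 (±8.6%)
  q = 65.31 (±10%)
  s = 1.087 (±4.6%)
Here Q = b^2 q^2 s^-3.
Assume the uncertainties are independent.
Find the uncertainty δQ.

3.13e+06

For a monomial Q ∝ b^2, q^2, s^-3, fractional errors add in quadrature:
  (2·δb/b)² = (2×0.0860)² = 0.0296;  (2·δq/q)² = (2×0.100)² = 0.0400;  (-3·δs/s)² = (-3×0.0460)² = 0.0190
δQ/Q = √(0.0886) = 0.298
Q = 1.05e+07, so δQ = 0.298 × 1.05e+07 = 3.13e+06.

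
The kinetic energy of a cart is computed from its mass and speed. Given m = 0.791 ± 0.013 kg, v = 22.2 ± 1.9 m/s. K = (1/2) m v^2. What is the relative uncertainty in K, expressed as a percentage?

Relative error in a monomial: (δK/K)² = Σ (nᵢ · δxᵢ/xᵢ)².
  (1·δm/m)² = (1×0.0164)² = 0.000270;  (2·δv/v)² = (2×0.0856)² = 0.0293
δK/K = √(0.0296) = 0.172

17.2%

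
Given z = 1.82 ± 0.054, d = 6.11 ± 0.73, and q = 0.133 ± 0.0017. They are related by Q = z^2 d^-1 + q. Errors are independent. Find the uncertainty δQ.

Let p = z^2·d^-1 = 0.542. δp/p = √((2·δz/z)² + (-1·δd/d)²) = √(0.00352 + 0.0143) = 0.133, so δp = 0.0723.
Q = p + q: δQ = √(δp² + δq²) = √(0.00523 + 2.89e-06) = 0.0723

0.0723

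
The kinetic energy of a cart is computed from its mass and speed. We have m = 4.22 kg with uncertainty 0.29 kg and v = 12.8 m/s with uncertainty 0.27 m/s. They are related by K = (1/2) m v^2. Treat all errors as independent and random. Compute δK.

K is a product of powers, so relative uncertainties combine in quadrature:
  (1·δm/m)² = (1×0.0687)² = 0.00472;  (2·δv/v)² = (2×0.0211)² = 0.00178
δK/K = √(0.00650) = 0.0806
K = 346 J, so δK = 0.0806 × 346 = 27.9 J.

27.9 J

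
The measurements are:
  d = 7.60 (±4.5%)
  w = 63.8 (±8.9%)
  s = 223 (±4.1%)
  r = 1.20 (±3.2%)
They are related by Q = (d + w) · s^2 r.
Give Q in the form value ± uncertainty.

(4.26 ± 0.506) × 10^6

Let u = d + w = 71.4. δu = √(δd² + δw²) = √(0.117 + 32.2) = 5.69, so δu/u = 0.0797.
Q is then a monomial in u, s, r:
δQ/Q = √((δu/u)² + (2·δs/s)² + (1·δr/r)²) = √(0.00635 + 0.00672 + 0.00102) = 0.119
Q = 4.26e+06, so δQ = 0.119 × 4.26e+06 = 5.06e+05.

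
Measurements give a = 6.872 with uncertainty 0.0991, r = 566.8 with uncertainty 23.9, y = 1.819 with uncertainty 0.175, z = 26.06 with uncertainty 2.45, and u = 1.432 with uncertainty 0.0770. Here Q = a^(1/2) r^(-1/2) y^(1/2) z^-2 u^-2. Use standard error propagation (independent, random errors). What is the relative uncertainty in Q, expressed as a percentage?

Products/powers → add relative errors in quadrature, weighted by exponent:
  (½·δa/a)² = (0.5×0.0144)² = 5.2e-05;  (−½·δr/r)² = (-0.5×0.0422)² = 0.000445;  (½·δy/y)² = (0.5×0.0962)² = 0.00231;  (-2·δz/z)² = (-2×0.0940)² = 0.0354;  (-2·δu/u)² = (-2×0.0538)² = 0.0116
δQ/Q = √(0.0497) = 0.223

22.3%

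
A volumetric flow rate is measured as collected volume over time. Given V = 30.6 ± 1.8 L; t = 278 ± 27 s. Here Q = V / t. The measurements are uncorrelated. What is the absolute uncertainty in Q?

Since Q is a product/quotient, work with relative uncertainties:
  (1·δV/V)² = (1×0.0588)² = 0.00346;  (-1·δt/t)² = (-1×0.0971)² = 0.00943
δQ/Q = √(0.0129) = 0.114
Q = 0.110 L/s, so δQ = 0.114 × 0.110 = 0.0125 L/s.

0.0125 L/s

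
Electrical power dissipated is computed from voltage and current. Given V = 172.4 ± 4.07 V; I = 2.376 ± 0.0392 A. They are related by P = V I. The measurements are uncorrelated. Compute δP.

Products/powers → add relative errors in quadrature, weighted by exponent:
  (1·δV/V)² = (1×0.0236)² = 0.000557;  (1·δI/I)² = (1×0.0165)² = 0.000272
δP/P = √(0.000830) = 0.0288
P = 409.6 W, so δP = 0.0288 × 409.6 = 11.8 W.

11.8 W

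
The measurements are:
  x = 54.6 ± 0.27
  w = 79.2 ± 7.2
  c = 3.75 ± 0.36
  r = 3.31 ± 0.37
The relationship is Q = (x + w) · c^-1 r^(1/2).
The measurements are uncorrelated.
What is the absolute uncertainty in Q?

Let u = x + w = 134. δu = √(δx² + δw²) = √(0.0729 + 51.8) = 7.21, so δu/u = 0.0538.
Q is then a monomial in u, c, r:
δQ/Q = √((δu/u)² + (-1·δc/c)² + (½·δr/r)²) = √(0.00290 + 0.00922 + 0.00312) = 0.123
Q = 64.9, so δQ = 0.123 × 64.9 = 8.01.

8.01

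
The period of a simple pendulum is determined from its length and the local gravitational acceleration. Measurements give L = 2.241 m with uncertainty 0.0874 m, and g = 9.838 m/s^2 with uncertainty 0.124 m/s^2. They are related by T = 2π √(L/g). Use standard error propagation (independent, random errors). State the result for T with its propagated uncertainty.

For a monomial T ∝ L^(1/2), g^(-1/2), fractional errors add in quadrature:
  (½·δL/L)² = (0.5×0.0390)² = 0.000380;  (−½·δg/g)² = (-0.5×0.0126)² = 3.97e-05
δT/T = √(0.000420) = 0.0205
T = 2.999 s, so δT = 0.0205 × 2.999 = 0.0615 s.

2.999 ± 0.0615 s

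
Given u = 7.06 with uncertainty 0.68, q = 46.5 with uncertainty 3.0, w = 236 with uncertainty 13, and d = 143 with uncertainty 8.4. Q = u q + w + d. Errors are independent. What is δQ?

Let p = u·q = 328. δp/p = √((1·δu/u)² + (1·δq/q)²) = √(0.00928 + 0.00416) = 0.116, so δp = 38.1.
Q = p + w + d: δQ = √(δp² + δw² + δd²) = √(1450 + 169 + 70.6) = 41.1

41.1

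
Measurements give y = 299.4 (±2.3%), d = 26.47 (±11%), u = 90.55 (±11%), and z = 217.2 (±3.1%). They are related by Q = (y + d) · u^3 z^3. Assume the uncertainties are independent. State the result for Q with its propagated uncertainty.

(2.479 ± 0.852) × 10^15

Let w = y + d = 325.9. δw = √(δy² + δd²) = √(47.4 + 8.48) = 7.48, so δw/w = 0.0229.
Q is then a monomial in w, u, z:
δQ/Q = √((δw/w)² + (3·δu/u)² + (3·δz/z)²) = √(0.000526 + 0.109 + 0.00865) = 0.344
Q = 2.479e+15, so δQ = 0.344 × 2.479e+15 = 8.52e+14.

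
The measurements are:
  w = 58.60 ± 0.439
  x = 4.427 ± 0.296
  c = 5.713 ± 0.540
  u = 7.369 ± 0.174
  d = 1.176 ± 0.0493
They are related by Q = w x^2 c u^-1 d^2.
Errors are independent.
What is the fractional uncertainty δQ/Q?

0.186

Each factor contributes (exponent × relative error)² to (δQ/Q)²:
  (1·δw/w)² = (1×0.00749)² = 5.61e-05;  (2·δx/x)² = (2×0.0669)² = 0.0179;  (1·δc/c)² = (1×0.0945)² = 0.00893;  (-1·δu/u)² = (-1×0.0236)² = 0.000558;  (2·δd/d)² = (2×0.0419)² = 0.00703
δQ/Q = √(0.0345) = 0.186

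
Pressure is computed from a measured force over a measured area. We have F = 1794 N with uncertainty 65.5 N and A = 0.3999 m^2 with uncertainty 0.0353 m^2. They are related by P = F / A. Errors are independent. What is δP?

Since P is a product/quotient, work with relative uncertainties:
  (1·δF/F)² = (1×0.0365)² = 0.00133;  (-1·δA/A)² = (-1×0.0883)² = 0.00779
δP/P = √(0.00912) = 0.0955
P = 4486 Pa, so δP = 0.0955 × 4486 = 429 Pa.

429 Pa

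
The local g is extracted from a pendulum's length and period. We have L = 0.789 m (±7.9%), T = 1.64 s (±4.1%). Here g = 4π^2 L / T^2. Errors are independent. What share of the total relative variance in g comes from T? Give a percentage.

(δg/g)² = (1·δL/L)² + (-2·δT/T)²
  L term: (1×0.0790)² = 0.00624
  T term: (-2×0.0410)² = 0.00672
Total = 0.0130. Share from T = 0.00672/0.0130 = 0.519.

51.9%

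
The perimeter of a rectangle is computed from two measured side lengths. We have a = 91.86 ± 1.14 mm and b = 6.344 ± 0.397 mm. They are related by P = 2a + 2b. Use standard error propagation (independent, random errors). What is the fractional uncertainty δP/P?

0.0123

P is a linear combination, so absolute uncertainties add in quadrature:
  (2·δa)² = 5.20;  (2·δb)² = 0.630
δP = √(5.83) = 2.41 mm
P = 196.4 mm, so δP/P = 2.41/196.4 = 0.0123.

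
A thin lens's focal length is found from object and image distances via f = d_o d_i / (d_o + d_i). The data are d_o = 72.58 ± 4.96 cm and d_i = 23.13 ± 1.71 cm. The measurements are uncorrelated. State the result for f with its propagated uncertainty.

∂f/∂d_o = (d_i/(d_o+d_i))² = 0.0584;  ∂f/∂d_i = (d_o/(d_o+d_i))² = 0.575
δf = √((∂f/∂d_o · δd_o)² + (∂f/∂d_i · δd_i)²) = √(0.0839 + 0.967) = 1.03 cm
f = 17.54 cm.

17.54 ± 1.03 cm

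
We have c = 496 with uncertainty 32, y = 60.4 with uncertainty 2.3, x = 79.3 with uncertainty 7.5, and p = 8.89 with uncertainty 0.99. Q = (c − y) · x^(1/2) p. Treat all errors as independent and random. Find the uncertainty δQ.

4880

Let u = c − y = 436. δu = √(δc² + δy²) = √(1020 + 5.29) = 32.1, so δu/u = 0.0737.
Q is then a monomial in u, x, p:
δQ/Q = √((δu/u)² + (½·δx/x)² + (1·δp/p)²) = √(0.00542 + 0.00224 + 0.0124) = 0.142
Q = 34500, so δQ = 0.142 × 34500 = 4880.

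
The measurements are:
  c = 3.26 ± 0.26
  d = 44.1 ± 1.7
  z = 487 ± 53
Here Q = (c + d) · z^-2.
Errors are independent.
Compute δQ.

4.41e-05

Let u = c + d = 47.4. δu = √(δc² + δd²) = √(0.0676 + 2.89) = 1.72, so δu/u = 0.0363.
Q is then a monomial in u, z:
δQ/Q = √((δu/u)² + (-2·δz/z)²) = √(0.00132 + 0.0474) = 0.221
Q = 0.000200, so δQ = 0.221 × 0.000200 = 4.41e-05.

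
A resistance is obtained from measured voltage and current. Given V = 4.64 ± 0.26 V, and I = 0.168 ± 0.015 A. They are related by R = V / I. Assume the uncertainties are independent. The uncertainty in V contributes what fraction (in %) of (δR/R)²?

28.3%

(δR/R)² = (1·δV/V)² + (-1·δI/I)²
  V term: (1×0.0560)² = 0.00314
  I term: (-1×0.0893)² = 0.00797
Total = 0.0111. Share from V = 0.00314/0.0111 = 0.283.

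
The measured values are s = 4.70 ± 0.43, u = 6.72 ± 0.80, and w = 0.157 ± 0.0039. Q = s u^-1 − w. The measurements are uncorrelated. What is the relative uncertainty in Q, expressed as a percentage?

Let p = s·u^-1 = 0.699. δp/p = √((1·δs/s)² + (-1·δu/u)²) = √(0.00837 + 0.0142) = 0.150, so δp = 0.105.
Q = p − w: δQ = √(δp² + δw²) = √(0.0110 + 1.52e-05) = 0.105
Q = 0.542, so δQ/Q = 0.105/0.542 = 0.194.

19.4%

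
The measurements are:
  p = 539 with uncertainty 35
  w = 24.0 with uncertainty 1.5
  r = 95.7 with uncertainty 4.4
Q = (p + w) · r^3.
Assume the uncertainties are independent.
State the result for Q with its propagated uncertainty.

Let u = p + w = 563. δu = √(δp² + δw²) = √(1220 + 2.25) = 35.0, so δu/u = 0.0622.
Q is then a monomial in u, r:
δQ/Q = √((δu/u)² + (3·δr/r)²) = √(0.00387 + 0.0190) = 0.151
Q = 4.93e+08, so δQ = 0.151 × 4.93e+08 = 7.47e+07.

(4.93 ± 0.747) × 10^8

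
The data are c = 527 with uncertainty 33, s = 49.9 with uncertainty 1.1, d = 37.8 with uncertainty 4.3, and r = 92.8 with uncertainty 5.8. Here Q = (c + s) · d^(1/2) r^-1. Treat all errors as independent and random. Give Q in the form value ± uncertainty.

Let u = c + s = 577. δu = √(δc² + δs²) = √(1090 + 1.21) = 33.0, so δu/u = 0.0572.
Q is then a monomial in u, d, r:
δQ/Q = √((δu/u)² + (½·δd/d)² + (-1·δr/r)²) = √(0.00328 + 0.00324 + 0.00391) = 0.102
Q = 38.2, so δQ = 0.102 × 38.2 = 3.90.

38.2 ± 3.90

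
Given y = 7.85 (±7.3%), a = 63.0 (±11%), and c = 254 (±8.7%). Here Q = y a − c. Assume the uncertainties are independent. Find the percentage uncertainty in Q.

28.7%

Let p = y·a = 495. δp/p = √((1·δy/y)² + (1·δa/a)²) = √(0.00533 + 0.0121) = 0.132, so δp = 65.3.
Q = p − c: δQ = √(δp² + δc²) = √(4260 + 488) = 68.9
Q = 241, so δQ/Q = 68.9/241 = 0.287.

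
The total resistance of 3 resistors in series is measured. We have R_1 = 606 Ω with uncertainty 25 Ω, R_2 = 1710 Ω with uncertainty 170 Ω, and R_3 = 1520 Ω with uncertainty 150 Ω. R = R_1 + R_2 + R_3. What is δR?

Each term contributes (cᵢ δxᵢ)² to (δR)²:
  (δR_1)² = 625;  (δR_2)² = 28900;  (δR_3)² = 22500
δR = √(52000) = 228 Ω

228 Ω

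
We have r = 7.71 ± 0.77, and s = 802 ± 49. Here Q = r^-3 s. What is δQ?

Since Q is a product/quotient, work with relative uncertainties:
  (-3·δr/r)² = (-3×0.0999)² = 0.0898;  (1·δs/s)² = (1×0.0611)² = 0.00373
δQ/Q = √(0.0935) = 0.306
Q = 1.75, so δQ = 0.306 × 1.75 = 0.535.

0.535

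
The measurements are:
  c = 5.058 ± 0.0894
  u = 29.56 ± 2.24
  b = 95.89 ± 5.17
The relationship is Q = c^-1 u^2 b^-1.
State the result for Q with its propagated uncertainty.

Each factor contributes (exponent × relative error)² to (δQ/Q)²:
  (-1·δc/c)² = (-1×0.0177)² = 0.000312;  (2·δu/u)² = (2×0.0758)² = 0.0230;  (-1·δb/b)² = (-1×0.0539)² = 0.00291
δQ/Q = √(0.0262) = 0.162
Q = 1.802, so δQ = 0.162 × 1.802 = 0.292.

1.802 ± 0.292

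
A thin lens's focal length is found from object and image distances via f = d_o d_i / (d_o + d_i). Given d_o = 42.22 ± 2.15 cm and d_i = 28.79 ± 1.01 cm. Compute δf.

∂f/∂d_o = (d_i/(d_o+d_i))² = 0.164;  ∂f/∂d_i = (d_o/(d_o+d_i))² = 0.354
δf = √((∂f/∂d_o · δd_o)² + (∂f/∂d_i · δd_i)²) = √(0.125 + 0.127) = 0.502 cm

0.502 cm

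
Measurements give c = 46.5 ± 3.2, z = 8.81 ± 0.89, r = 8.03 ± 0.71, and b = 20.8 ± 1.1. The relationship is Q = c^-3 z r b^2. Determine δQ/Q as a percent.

For a monomial Q ∝ c^-3, z, r, b^2, fractional errors add in quadrature:
  (-3·δc/c)² = (-3×0.0688)² = 0.0426;  (1·δz/z)² = (1×0.101)² = 0.0102;  (1·δr/r)² = (1×0.0884)² = 0.00782;  (2·δb/b)² = (2×0.0529)² = 0.0112
δQ/Q = √(0.0718) = 0.268

26.8%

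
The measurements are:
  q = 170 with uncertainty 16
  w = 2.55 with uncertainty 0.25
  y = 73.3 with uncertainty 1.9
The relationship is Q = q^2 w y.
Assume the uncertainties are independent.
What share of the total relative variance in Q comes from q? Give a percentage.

77.5%

(δQ/Q)² = (2·δq/q)² + (1·δw/w)² + (1·δy/y)²
  q term: (2×0.0941)² = 0.0354
  w term: (1×0.0980)² = 0.00961
  y term: (1×0.0259)² = 0.000672
Total = 0.0457. Share from q = 0.0354/0.0457 = 0.775.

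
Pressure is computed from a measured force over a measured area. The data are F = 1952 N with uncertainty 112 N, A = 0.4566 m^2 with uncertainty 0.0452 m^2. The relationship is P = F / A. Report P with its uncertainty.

Since P is a product/quotient, work with relative uncertainties:
  (1·δF/F)² = (1×0.0574)² = 0.00329;  (-1·δA/A)² = (-1×0.0990)² = 0.00980
δP/P = √(0.0131) = 0.114
P = 4275 Pa, so δP = 0.114 × 4275 = 489 Pa.

4275 ± 489 Pa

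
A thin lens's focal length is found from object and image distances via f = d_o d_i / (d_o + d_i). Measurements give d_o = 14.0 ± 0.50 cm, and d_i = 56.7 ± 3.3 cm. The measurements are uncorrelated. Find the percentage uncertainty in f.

∂f/∂d_o = (d_i/(d_o+d_i))² = 0.643;  ∂f/∂d_i = (d_o/(d_o+d_i))² = 0.0392
δf = √((∂f/∂d_o · δd_o)² + (∂f/∂d_i · δd_i)²) = √(0.103 + 0.0167) = 0.347 cm
f = 11.2 cm, so δf/f = 0.347/11.2 = 0.0309.

3.09%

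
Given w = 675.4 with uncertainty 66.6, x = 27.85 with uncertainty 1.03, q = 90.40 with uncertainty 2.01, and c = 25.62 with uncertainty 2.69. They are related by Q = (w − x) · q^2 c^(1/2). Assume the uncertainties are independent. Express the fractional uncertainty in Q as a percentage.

Let u = w − x = 647.5. δu = √(δw² + δx²) = √(4440 + 1.06) = 66.6, so δu/u = 0.103.
Q is then a monomial in u, q, c:
δQ/Q = √((δu/u)² + (2·δq/q)² + (½·δc/c)²) = √(0.0106 + 0.00198 + 0.00276) = 0.124

12.4%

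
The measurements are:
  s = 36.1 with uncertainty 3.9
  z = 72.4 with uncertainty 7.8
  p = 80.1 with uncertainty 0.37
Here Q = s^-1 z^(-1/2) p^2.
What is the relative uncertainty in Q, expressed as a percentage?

12.1%

Each factor contributes (exponent × relative error)² to (δQ/Q)²:
  (-1·δs/s)² = (-1×0.108)² = 0.0117;  (−½·δz/z)² = (-0.5×0.108)² = 0.00290;  (2·δp/p)² = (2×0.00462)² = 8.53e-05
δQ/Q = √(0.0147) = 0.121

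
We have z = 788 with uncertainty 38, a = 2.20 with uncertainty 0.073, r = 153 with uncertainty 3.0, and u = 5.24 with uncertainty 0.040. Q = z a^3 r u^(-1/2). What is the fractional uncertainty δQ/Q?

Since Q is a product/quotient, work with relative uncertainties:
  (1·δz/z)² = (1×0.0482)² = 0.00233;  (3·δa/a)² = (3×0.0332)² = 0.00991;  (1·δr/r)² = (1×0.0196)² = 0.000384;  (−½·δu/u)² = (-0.5×0.00763)² = 1.46e-05
δQ/Q = √(0.0126) = 0.112

0.112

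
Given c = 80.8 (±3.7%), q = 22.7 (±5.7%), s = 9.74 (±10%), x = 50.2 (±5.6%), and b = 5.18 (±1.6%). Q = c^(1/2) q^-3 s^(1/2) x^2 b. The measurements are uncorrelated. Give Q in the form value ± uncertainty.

Since Q is a product/quotient, work with relative uncertainties:
  (½·δc/c)² = (0.5×0.0370)² = 0.000342;  (-3·δq/q)² = (-3×0.0570)² = 0.0292;  (½·δs/s)² = (0.5×0.100)² = 0.00250;  (2·δx/x)² = (2×0.0560)² = 0.0125;  (1·δb/b)² = (1×0.0160)² = 0.000256
δQ/Q = √(0.0449) = 0.212
Q = 31.3, so δQ = 0.212 × 31.3 = 6.63.

31.3 ± 6.63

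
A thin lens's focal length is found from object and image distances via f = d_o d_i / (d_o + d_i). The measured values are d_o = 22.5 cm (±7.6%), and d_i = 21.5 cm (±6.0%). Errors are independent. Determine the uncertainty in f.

∂f/∂d_o = (d_i/(d_o+d_i))² = 0.239;  ∂f/∂d_i = (d_o/(d_o+d_i))² = 0.261
δf = √((∂f/∂d_o · δd_o)² + (∂f/∂d_i · δd_i)²) = √(0.167 + 0.114) = 0.530 cm

0.530 cm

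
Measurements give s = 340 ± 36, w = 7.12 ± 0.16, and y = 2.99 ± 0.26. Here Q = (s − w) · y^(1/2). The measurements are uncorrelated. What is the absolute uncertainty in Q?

Let u = s − w = 333. δu = √(δs² + δw²) = √(1300 + 0.0256) = 36.0, so δu/u = 0.108.
Q is then a monomial in u, y:
δQ/Q = √((δu/u)² + (½·δy/y)²) = √(0.0117 + 0.00189) = 0.117
Q = 576, so δQ = 0.117 × 576 = 67.1.

67.1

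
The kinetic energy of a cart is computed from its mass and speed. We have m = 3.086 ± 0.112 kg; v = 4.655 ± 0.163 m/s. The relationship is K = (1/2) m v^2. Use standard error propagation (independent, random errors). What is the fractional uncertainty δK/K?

0.0789

Each factor contributes (exponent × relative error)² to (δK/K)²:
  (1·δm/m)² = (1×0.0363)² = 0.00132;  (2·δv/v)² = (2×0.0350)² = 0.00490
δK/K = √(0.00622) = 0.0789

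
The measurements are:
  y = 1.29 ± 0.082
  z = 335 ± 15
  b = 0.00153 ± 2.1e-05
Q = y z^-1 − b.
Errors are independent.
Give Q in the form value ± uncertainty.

Let p = y·z^-1 = 0.00385. δp/p = √((1·δy/y)² + (-1·δz/z)²) = √(0.00404 + 0.00200) = 0.0778, so δp = 0.000299.
Q = p − b: δQ = √(δp² + δb²) = √(8.96e-08 + 4.41e-10) = 0.000300
Q = 0.00232.

0.00232 ± 0.000300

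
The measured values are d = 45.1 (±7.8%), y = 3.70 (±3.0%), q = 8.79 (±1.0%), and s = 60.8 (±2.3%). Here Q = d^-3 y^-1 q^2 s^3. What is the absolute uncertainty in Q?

Relative error in a monomial: (δQ/Q)² = Σ (nᵢ · δxᵢ/xᵢ)².
  (-3·δd/d)² = (-3×0.0780)² = 0.0548;  (-1·δy/y)² = (-1×0.0300)² = 0.000900;  (2·δq/q)² = (2×0.0100)² = 0.000400;  (3·δs/s)² = (3×0.0230)² = 0.00476
δQ/Q = √(0.0608) = 0.247
Q = 51.2, so δQ = 0.247 × 51.2 = 12.6.

12.6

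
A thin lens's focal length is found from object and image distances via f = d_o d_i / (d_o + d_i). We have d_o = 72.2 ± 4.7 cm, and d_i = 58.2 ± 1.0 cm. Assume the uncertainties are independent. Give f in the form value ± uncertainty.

32.2 ± 0.985 cm

∂f/∂d_o = (d_i/(d_o+d_i))² = 0.199;  ∂f/∂d_i = (d_o/(d_o+d_i))² = 0.307
δf = √((∂f/∂d_o · δd_o)² + (∂f/∂d_i · δd_i)²) = √(0.877 + 0.0940) = 0.985 cm
f = 32.2 cm.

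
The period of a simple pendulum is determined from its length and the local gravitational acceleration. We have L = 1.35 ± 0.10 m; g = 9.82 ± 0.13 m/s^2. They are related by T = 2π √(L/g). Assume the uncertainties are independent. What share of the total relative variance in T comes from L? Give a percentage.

(δT/T)² = (½·δL/L)² + (−½·δg/g)²
  L term: (0.5×0.0741)² = 0.00137
  g term: (-0.5×0.0132)² = 4.38e-05
Total = 0.00142. Share from L = 0.00137/0.00142 = 0.969.

96.9%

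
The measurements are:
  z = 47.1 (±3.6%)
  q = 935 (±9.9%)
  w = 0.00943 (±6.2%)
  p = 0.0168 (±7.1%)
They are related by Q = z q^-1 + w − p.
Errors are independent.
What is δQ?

Let h = z·q^-1 = 0.0504. δh/h = √((1·δz/z)² + (-1·δq/q)²) = √(0.00130 + 0.00980) = 0.105, so δh = 0.00531.
Q = h + w − p: δQ = √(δh² + δw² + δp²) = √(2.82e-05 + 3.42e-07 + 1.42e-06) = 0.00547

0.00547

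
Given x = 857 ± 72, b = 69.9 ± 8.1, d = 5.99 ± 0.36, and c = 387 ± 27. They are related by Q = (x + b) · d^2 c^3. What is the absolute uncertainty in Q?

Let u = x + b = 927. δu = √(δx² + δb²) = √(5180 + 65.6) = 72.5, so δu/u = 0.0782.
Q is then a monomial in u, d, c:
δQ/Q = √((δu/u)² + (2·δd/d)² + (3·δc/c)²) = √(0.00611 + 0.0144 + 0.0438) = 0.254
Q = 1.93e+12, so δQ = 0.254 × 1.93e+12 = 4.89e+11.

4.89e+11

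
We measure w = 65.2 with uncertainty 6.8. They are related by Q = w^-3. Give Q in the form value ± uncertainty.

(3.61 ± 1.13) × 10^-6

Since Q is a product/quotient, work with relative uncertainties:
  (-3·δw/w)² = (-3×0.104)² = 0.0979
δQ/Q = √(0.0979) = 0.313
Q = 3.61e-06, so δQ = 0.313 × 3.61e-06 = 1.13e-06.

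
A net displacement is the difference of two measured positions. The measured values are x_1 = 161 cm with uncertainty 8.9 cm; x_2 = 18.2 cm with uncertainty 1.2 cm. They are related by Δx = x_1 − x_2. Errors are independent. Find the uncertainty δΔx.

Absolute uncertainties add in quadrature for a linear combination:
  (δx_1)² = 79.2;  (δx_2)² = 1.44
δΔx = √(80.7) = 8.98 cm

8.98 cm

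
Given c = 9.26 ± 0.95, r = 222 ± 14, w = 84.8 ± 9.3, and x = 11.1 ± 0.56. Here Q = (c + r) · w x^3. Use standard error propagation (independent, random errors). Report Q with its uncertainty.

(2.68 ± 0.527) × 10^7

Let u = c + r = 231. δu = √(δc² + δr²) = √(0.902 + 196) = 14.0, so δu/u = 0.0607.
Q is then a monomial in u, w, x:
δQ/Q = √((δu/u)² + (1·δw/w)² + (3·δx/x)²) = √(0.00368 + 0.0120 + 0.0229) = 0.197
Q = 2.68e+07, so δQ = 0.197 × 2.68e+07 = 5.27e+06.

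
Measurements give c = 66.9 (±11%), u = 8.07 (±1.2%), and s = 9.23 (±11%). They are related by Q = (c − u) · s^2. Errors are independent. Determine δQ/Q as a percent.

25.3%

Let w = c − u = 58.8. δw = √(δc² + δu²) = √(54.2 + 0.00938) = 7.36, so δw/w = 0.125.
Q is then a monomial in w, s:
δQ/Q = √((δw/w)² + (2·δs/s)²) = √(0.0157 + 0.0484) = 0.253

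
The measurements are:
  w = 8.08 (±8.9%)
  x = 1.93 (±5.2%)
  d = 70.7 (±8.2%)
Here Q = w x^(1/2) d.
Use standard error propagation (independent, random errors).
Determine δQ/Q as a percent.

12.4%

Q is a product of powers, so relative uncertainties combine in quadrature:
  (1·δw/w)² = (1×0.0890)² = 0.00792;  (½·δx/x)² = (0.5×0.0520)² = 0.000676;  (1·δd/d)² = (1×0.0820)² = 0.00672
δQ/Q = √(0.0153) = 0.124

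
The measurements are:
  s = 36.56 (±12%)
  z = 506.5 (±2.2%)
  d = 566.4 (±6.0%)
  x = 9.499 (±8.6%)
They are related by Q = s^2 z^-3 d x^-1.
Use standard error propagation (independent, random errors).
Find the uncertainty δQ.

Q is a product of powers, so relative uncertainties combine in quadrature:
  (2·δs/s)² = (2×0.120)² = 0.0576;  (-3·δz/z)² = (-3×0.0220)² = 0.00436;  (1·δd/d)² = (1×0.0600)² = 0.00360;  (-1·δx/x)² = (-1×0.0860)² = 0.00740
δQ/Q = √(0.0730) = 0.270
Q = 0.0006134, so δQ = 0.270 × 0.0006134 = 0.000166.

0.000166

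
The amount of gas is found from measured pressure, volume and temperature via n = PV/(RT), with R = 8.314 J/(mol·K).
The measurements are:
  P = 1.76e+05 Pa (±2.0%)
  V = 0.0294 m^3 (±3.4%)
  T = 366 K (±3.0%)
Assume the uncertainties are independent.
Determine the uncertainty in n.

Since n is a product/quotient, work with relative uncertainties:
  (1·δP/P)² = (1×0.0200)² = 0.000400;  (1·δV/V)² = (1×0.0340)² = 0.00116;  (-1·δT/T)² = (-1×0.0300)² = 0.000900
δn/n = √(0.00246) = 0.0496
n = 1.70 mol, so δn = 0.0496 × 1.70 = 0.0843 mol.

0.0843 mol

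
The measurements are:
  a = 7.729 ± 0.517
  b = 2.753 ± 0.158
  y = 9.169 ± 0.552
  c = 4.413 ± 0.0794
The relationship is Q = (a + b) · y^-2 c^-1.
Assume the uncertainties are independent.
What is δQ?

Let u = a + b = 10.48. δu = √(δa² + δb²) = √(0.267 + 0.0250) = 0.541, so δu/u = 0.0516.
Q is then a monomial in u, y, c:
δQ/Q = √((δu/u)² + (-2·δy/y)² + (-1·δc/c)²) = √(0.00266 + 0.0145 + 0.000324) = 0.132
Q = 0.02825, so δQ = 0.132 × 0.02825 = 0.00374.

0.00374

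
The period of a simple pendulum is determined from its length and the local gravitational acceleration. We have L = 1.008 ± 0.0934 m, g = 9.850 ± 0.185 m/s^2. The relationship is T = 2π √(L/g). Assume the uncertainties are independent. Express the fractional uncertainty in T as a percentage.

T is a product of powers, so relative uncertainties combine in quadrature:
  (½·δL/L)² = (0.5×0.0927)² = 0.00215;  (−½·δg/g)² = (-0.5×0.0188)² = 8.82e-05
δT/T = √(0.00223) = 0.0473

4.73%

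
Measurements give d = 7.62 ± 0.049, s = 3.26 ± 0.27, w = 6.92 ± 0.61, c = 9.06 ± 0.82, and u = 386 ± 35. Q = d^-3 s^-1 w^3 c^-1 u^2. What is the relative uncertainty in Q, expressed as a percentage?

34.4%

Each factor contributes (exponent × relative error)² to (δQ/Q)²:
  (-3·δd/d)² = (-3×0.00643)² = 0.000372;  (-1·δs/s)² = (-1×0.0828)² = 0.00686;  (3·δw/w)² = (3×0.0882)² = 0.0699;  (-1·δc/c)² = (-1×0.0905)² = 0.00819;  (2·δu/u)² = (2×0.0907)² = 0.0329
δQ/Q = √(0.118) = 0.344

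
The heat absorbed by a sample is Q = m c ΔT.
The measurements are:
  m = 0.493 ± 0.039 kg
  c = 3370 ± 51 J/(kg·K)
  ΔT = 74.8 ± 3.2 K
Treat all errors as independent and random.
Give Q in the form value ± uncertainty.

(1.24 ± 0.113) × 10^5 J

Q is a product of powers, so relative uncertainties combine in quadrature:
  (1·δm/m)² = (1×0.0791)² = 0.00626;  (1·δc/c)² = (1×0.0151)² = 0.000229;  (1·δΔT/ΔT)² = (1×0.0428)² = 0.00183
δQ/Q = √(0.00832) = 0.0912
Q = 1.24e+05 J, so δQ = 0.0912 × 1.24e+05 = 11300 J.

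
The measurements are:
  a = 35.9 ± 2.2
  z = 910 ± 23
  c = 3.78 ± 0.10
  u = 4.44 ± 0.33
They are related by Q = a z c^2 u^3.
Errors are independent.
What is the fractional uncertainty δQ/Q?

0.239

For a monomial Q ∝ a, z, c^2, u^3, fractional errors add in quadrature:
  (1·δa/a)² = (1×0.0613)² = 0.00376;  (1·δz/z)² = (1×0.0253)² = 0.000639;  (2·δc/c)² = (2×0.0265)² = 0.00280;  (3·δu/u)² = (3×0.0743)² = 0.0497
δQ/Q = √(0.0569) = 0.239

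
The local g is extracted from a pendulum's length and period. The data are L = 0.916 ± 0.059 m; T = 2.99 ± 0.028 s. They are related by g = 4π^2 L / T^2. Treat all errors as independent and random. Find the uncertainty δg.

0.271 m/s^2

Each factor contributes (exponent × relative error)² to (δg/g)²:
  (1·δL/L)² = (1×0.0644)² = 0.00415;  (-2·δT/T)² = (-2×0.00936)² = 0.000351
δg/g = √(0.00450) = 0.0671
g = 4.04 m/s^2, so δg = 0.0671 × 4.04 = 0.271 m/s^2.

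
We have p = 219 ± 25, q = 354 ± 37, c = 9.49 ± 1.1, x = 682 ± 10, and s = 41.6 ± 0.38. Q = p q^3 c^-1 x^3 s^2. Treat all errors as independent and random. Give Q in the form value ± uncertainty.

For a monomial Q ∝ p, q^3, c^-1, x^3, s^2, fractional errors add in quadrature:
  (1·δp/p)² = (1×0.114)² = 0.0130;  (3·δq/q)² = (3×0.105)² = 0.0983;  (-1·δc/c)² = (-1×0.116)² = 0.0134;  (3·δx/x)² = (3×0.0147)² = 0.00193;  (2·δs/s)² = (2×0.00913)² = 0.000334
δQ/Q = √(0.127) = 0.356
Q = 5.62e+20, so δQ = 0.356 × 5.62e+20 = 2e+20.

(5.62 ± 2.00) × 10^20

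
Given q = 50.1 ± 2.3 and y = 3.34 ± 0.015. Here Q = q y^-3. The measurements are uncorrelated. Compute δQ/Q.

0.0478

For a monomial Q ∝ q, y^-3, fractional errors add in quadrature:
  (1·δq/q)² = (1×0.0459)² = 0.00211;  (-3·δy/y)² = (-3×0.00449)² = 0.000182
δQ/Q = √(0.00229) = 0.0478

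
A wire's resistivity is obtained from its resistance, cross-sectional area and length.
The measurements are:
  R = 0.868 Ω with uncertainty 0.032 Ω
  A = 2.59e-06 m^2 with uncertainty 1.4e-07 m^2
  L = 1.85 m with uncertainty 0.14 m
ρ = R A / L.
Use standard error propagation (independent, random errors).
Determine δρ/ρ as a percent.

Products/powers → add relative errors in quadrature, weighted by exponent:
  (1·δR/R)² = (1×0.0369)² = 0.00136;  (1·δA/A)² = (1×0.0541)² = 0.00292;  (-1·δL/L)² = (-1×0.0757)² = 0.00573
δρ/ρ = √(0.0100) = 0.100

10.0%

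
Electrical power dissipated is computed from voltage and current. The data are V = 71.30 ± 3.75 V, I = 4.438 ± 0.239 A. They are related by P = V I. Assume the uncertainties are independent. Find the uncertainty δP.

23.8 W

Since P is a product/quotient, work with relative uncertainties:
  (1·δV/V)² = (1×0.0526)² = 0.00277;  (1·δI/I)² = (1×0.0539)² = 0.00290
δP/P = √(0.00567) = 0.0753
P = 316.4 W, so δP = 0.0753 × 316.4 = 23.8 W.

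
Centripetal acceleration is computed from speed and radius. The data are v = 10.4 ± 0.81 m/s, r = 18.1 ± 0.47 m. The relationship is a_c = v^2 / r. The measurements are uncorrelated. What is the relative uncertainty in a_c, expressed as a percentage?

Each factor contributes (exponent × relative error)² to (δa_c/a_c)²:
  (2·δv/v)² = (2×0.0779)² = 0.0243;  (-1·δr/r)² = (-1×0.0260)² = 0.000674
δa_c/a_c = √(0.0249) = 0.158

15.8%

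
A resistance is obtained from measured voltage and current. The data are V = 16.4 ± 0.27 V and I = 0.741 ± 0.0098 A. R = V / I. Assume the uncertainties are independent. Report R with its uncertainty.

R is a product of powers, so relative uncertainties combine in quadrature:
  (1·δV/V)² = (1×0.0165)² = 0.000271;  (-1·δI/I)² = (-1×0.0132)² = 0.000175
δR/R = √(0.000446) = 0.0211
R = 22.1 Ω, so δR = 0.0211 × 22.1 = 0.467 Ω.

22.1 ± 0.467 Ω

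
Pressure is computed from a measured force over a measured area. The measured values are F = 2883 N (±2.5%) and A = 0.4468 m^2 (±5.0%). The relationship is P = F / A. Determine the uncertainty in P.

361 Pa

Relative error in a monomial: (δP/P)² = Σ (nᵢ · δxᵢ/xᵢ)².
  (1·δF/F)² = (1×0.0250)² = 0.000625;  (-1·δA/A)² = (-1×0.0500)² = 0.00250
δP/P = √(0.00313) = 0.0559
P = 6453 Pa, so δP = 0.0559 × 6453 = 361 Pa.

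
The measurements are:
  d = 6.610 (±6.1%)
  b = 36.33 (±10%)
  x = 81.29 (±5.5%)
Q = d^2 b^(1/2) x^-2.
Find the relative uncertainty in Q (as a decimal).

0.172

Relative error in a monomial: (δQ/Q)² = Σ (nᵢ · δxᵢ/xᵢ)².
  (2·δd/d)² = (2×0.0610)² = 0.0149;  (½·δb/b)² = (0.5×0.100)² = 0.00250;  (-2·δx/x)² = (-2×0.0550)² = 0.0121
δQ/Q = √(0.0295) = 0.172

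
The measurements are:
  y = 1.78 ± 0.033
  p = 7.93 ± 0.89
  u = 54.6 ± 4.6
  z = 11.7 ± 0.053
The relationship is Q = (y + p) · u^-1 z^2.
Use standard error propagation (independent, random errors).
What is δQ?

3.04

Let w = y + p = 9.71. δw = √(δy² + δp²) = √(0.00109 + 0.792) = 0.891, so δw/w = 0.0917.
Q is then a monomial in w, u, z:
δQ/Q = √((δw/w)² + (-1·δu/u)² + (2·δz/z)²) = √(0.00841 + 0.00710 + 8.21e-05) = 0.125
Q = 24.3, so δQ = 0.125 × 24.3 = 3.04.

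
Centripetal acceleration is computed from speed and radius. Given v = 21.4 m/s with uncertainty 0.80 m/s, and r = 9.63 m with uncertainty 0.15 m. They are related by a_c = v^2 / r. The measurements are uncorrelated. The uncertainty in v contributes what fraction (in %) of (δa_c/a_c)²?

(δa_c/a_c)² = (2·δv/v)² + (-1·δr/r)²
  v term: (2×0.0374)² = 0.00559
  r term: (-1×0.0156)² = 0.000243
Total = 0.00583. Share from v = 0.00559/0.00583 = 0.958.

95.8%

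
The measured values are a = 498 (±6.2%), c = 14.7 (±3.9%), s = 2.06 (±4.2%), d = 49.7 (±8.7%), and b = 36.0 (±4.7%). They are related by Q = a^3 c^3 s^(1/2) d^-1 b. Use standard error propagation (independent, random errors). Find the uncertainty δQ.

9.87e+10

For a monomial Q ∝ a^3, c^3, s^(1/2), d^-1, b, fractional errors add in quadrature:
  (3·δa/a)² = (3×0.0620)² = 0.0346;  (3·δc/c)² = (3×0.0390)² = 0.0137;  (½·δs/s)² = (0.5×0.0420)² = 0.000441;  (-1·δd/d)² = (-1×0.0870)² = 0.00757;  (1·δb/b)² = (1×0.0470)² = 0.00221
δQ/Q = √(0.0585) = 0.242
Q = 4.08e+11, so δQ = 0.242 × 4.08e+11 = 9.87e+10.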